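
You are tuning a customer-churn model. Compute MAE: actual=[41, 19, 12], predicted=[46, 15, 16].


Absolute errors: |41-46|=5, |19-15|=4, |12-16|=4
Sum = 13
MAE = 13/3 = 13/3

13/3


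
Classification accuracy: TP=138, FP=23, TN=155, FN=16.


Accuracy = (TP+TN)/(TP+TN+FP+FN)
= (138+155)/(332)
= 293/332 = 88.25%

88.25%


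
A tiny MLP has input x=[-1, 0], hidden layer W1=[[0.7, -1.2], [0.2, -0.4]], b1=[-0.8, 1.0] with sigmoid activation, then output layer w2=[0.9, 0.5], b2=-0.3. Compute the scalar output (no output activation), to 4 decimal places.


z1[0] = (0.7)·(-1) + (-1.2)·(0) - 0.8 = -1.5
z1[1] = (0.2)·(-1) + (-0.4)·(0) + 1.0 = 0.8
h = sigmoid(z1) = [0.1824, 0.69]
output = (0.9)·(0.1824) + (0.5)·(0.69) - 0.3 = 0.2092

0.2092


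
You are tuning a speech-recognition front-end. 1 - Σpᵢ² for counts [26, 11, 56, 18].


Probabilities: [26/111, 11/111, 56/111, 18/111] ≈ [0.2342, 0.0991, 0.5045, 0.1622]
Σpᵢ² = (676 + 121 + 3136 + 324)/111² = 4257/12321
Gini = 1 - Σpᵢ² = 1 - 4257/12321 = 0.6545

0.6545


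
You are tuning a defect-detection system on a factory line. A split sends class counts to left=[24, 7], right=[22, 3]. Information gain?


Parent = [46, 10], H_parent = 0.6769
H_left = 0.7706 (n=31), H_right = 0.5294 (n=25)
H_children = (31/56)·0.7706 + (25/56)·0.5294 = 0.6629
IG = 0.6769 - 0.6629 = 0.014

0.014


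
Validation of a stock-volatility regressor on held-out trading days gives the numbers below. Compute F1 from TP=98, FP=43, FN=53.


Precision = 98/141 = 0.695
Recall = 98/151 = 0.649
F1 = 2·P·R/(P+R) = 2·TP/(2·TP+FP+FN) = 196/(196+43+53) = 196/292 = 0.6712

0.6712


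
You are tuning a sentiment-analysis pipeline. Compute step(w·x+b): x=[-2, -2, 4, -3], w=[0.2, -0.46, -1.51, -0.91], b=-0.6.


z = (-2)·(0.2) + (-2)·(-0.46) + (4)·(-1.51) + (-3)·(-0.91) - 0.6
  = -3.39
step(z) = 0 (z<0)

0


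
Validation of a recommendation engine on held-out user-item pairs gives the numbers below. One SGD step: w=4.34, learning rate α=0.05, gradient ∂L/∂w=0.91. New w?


w_new = w - α·∇
= 4.34 - 0.05·0.91
= 4.34 - 0.0455
= 4.2945

4.2945


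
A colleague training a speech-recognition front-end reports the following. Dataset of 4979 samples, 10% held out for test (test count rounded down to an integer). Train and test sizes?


Test = ⌊4979·10/100⌋ = 497
Train = 4979 - 497 = 4482

Train: 4482, Test: 497


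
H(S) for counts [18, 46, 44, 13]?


Probabilities: [18/121, 46/121, 44/121, 13/121] ≈ [0.1488, 0.3802, 0.3636, 0.1074]
H = -((18/121)·log₂(18/121) + (46/121)·log₂(46/121) + (44/121)·log₂(44/121) + (13/121)·log₂(13/121))
  = 1.8159 bits

1.8159 bits


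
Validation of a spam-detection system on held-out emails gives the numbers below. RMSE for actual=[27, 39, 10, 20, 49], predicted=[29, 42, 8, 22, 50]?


MSE = 22/5 = 4.4
RMSE = √(22/5) = 2.0976

2.0976


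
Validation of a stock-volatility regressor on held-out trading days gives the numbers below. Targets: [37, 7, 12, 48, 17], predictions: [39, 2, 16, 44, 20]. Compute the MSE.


Squared errors: (37-39)²=4, (7-2)²=25, (12-16)²=16, (48-44)²=16, (17-20)²=9
Sum = 70
MSE = 70/5 = 14

14


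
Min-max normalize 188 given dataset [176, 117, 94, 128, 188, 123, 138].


min=94, max=188
(188-94)/(188-94) = 94/94 = 1.0

1.0


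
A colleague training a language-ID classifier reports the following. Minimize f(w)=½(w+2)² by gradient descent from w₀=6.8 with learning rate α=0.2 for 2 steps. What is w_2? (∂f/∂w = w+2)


step 1: grad = 6.8+2 = 8.8; w = 6.8 - 0.2·(8.8) = 5.04
step 2: grad = 5.04+2 = 7.04; w = 5.04 - 0.2·(7.04) = 3.632

3.632


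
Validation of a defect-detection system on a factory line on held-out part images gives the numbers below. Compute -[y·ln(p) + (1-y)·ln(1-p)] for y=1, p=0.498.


BCE = -[y·ln(p) + (1-y)·ln(1-p)]
= -1·ln(0.498) - 0
= -ln(0.498) = 0.6972

0.6972


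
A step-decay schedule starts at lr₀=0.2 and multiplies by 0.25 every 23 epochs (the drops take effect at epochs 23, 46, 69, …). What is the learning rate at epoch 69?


n_drops = ⌊69/23⌋ = 3
lr = 0.2·0.25^3 = 0.2·0.015625 = 0.003125

0.003125


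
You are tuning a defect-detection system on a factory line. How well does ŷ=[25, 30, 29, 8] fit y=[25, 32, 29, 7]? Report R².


ȳ = 23.25
SS_res = Σ(y-ŷ)² = 5
SS_tot = Σ(y-ȳ)² = 376.75
R² = 1 - SS_res/SS_tot = 1 - 0.0133 = 0.9867

0.9867


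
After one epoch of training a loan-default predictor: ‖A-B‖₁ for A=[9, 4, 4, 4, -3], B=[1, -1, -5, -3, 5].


d = |9-1| + |4+ 1| + |4+ 5| + |4+ 3| + |-3-5|
  = 8 + 5 + 9 + 7 + 8
  = 37

37


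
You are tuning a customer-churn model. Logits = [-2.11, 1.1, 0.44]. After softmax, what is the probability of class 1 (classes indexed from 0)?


Exponentials: e^-2.11=0.1212, e^1.1=3.0042, e^0.44=1.5527
Sum = 4.6781
Softmax = [0.0259, 0.6422, 0.3319]
p[1] = 3.0042/4.6781 = 0.6422

0.6422


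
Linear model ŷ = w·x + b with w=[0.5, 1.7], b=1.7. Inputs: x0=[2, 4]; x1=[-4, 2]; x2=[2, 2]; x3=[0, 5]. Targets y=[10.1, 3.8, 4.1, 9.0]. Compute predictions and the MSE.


ŷ0 = (0.5)·(2) + (1.7)·(4) + 1.7 = 9.5
ŷ1 = (0.5)·(-4) + (1.7)·(2) + 1.7 = 3.1
ŷ2 = (0.5)·(2) + (1.7)·(2) + 1.7 = 6.1
ŷ3 = (0.5)·(0) + (1.7)·(5) + 1.7 = 10.2
errors² = [0.36, 0.49, 4.0, 1.44]
MSE = 6.2900/4 = 1.5725

1.5725


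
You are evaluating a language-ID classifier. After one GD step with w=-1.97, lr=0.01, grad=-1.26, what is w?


w_new = w - α·∇
= -1.97 - 0.01·-1.26
= -1.97 + 0.0126
= -1.9574

-1.9574


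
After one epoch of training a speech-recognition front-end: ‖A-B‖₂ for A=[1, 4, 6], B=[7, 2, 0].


d = √((1-7)² + (4-2)² + (6-0)²)
  = √(36 + 4 + 36)
  = √76 = 8.7178

8.7178


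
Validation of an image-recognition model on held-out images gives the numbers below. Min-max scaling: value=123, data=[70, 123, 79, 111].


min=70, max=123
(123-70)/(123-70) = 53/53 = 1.0

1.0


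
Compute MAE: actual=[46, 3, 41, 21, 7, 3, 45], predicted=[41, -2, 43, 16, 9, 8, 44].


Absolute errors: |46-41|=5, |3+ 2|=5, |41-43|=2, |21-16|=5, |7-9|=2, |3-8|=5, |45-44|=1
Sum = 25
MAE = 25/7 = 25/7

25/7


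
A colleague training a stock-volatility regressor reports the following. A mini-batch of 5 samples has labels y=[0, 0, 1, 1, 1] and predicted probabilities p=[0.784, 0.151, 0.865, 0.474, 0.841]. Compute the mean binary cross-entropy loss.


L[0] = -ln(1-0.784) = -ln(0.216) = 1.5325
L[1] = -ln(1-0.151) = -ln(0.849) = 0.1637
L[2] = -ln(0.865) = 0.145
L[3] = -ln(0.474) = 0.7465
L[4] = -ln(0.841) = 0.1732
mean = (1.5325 + 0.1637 + 0.145 + 0.7465 + 0.1732)/5 = 0.5522

0.5522


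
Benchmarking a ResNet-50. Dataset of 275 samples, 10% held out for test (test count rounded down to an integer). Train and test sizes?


Test = ⌊275·10/100⌋ = 27
Train = 275 - 27 = 248

Train: 248, Test: 27


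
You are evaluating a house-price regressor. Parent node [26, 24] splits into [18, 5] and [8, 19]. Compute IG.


Parent = [26, 24], H_parent = 0.9988
H_left = 0.7554 (n=23), H_right = 0.8767 (n=27)
H_children = (23/50)·0.7554 + (27/50)·0.8767 = 0.8209
IG = 0.9988 - 0.8209 = 0.1779

0.1779


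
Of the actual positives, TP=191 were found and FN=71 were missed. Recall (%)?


Recall = TP/(TP+FN)
= 191/(191+71)
= 191/262 = 72.9%

72.9%


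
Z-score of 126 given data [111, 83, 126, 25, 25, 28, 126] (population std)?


μ = 74.8571, σ = 44.3539
z = (126 - 74.8571)/44.3539 = 1.1531

1.1531


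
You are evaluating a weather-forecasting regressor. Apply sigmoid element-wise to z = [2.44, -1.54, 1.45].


σ(2.44) = 1/(1+e^-2.44) = 0.9198
σ(-1.54) = 1/(1+e^1.54) = 0.1765
σ(1.45) = 1/(1+e^-1.45) = 0.81
result = [0.9198, 0.1765, 0.81]

[0.9198, 0.1765, 0.81]


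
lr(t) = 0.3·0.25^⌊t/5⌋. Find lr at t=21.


n_drops = ⌊21/5⌋ = 4
lr = 0.3·0.25^4 = 0.3·0.00390625 = 0.001171875

0.001171875


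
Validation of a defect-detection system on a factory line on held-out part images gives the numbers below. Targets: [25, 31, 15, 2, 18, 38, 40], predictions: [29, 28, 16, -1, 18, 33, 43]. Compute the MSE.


Squared errors: (25-29)²=16, (31-28)²=9, (15-16)²=1, (2+ 1)²=9, (18-18)²=0, (38-33)²=25, (40-43)²=9
Sum = 69
MSE = 69/7 = 69/7

69/7


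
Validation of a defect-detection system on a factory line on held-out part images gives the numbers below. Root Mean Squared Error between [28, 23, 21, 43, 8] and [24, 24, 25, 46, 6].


MSE = 46/5 = 9.2
RMSE = √(46/5) = 3.0332

3.0332


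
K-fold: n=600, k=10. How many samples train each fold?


Fold size = 600/10 = 60
Training per fold = 600 - 60 = 540

540


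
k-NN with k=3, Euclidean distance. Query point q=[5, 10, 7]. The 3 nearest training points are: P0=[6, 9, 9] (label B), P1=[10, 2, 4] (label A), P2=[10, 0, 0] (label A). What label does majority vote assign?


d(q,P0) = 2.4495  (label B)
d(q,P1) = 9.8995  (label A)
d(q,P2) = 13.1909  (label A)
Votes: A=2, B=1
Majority → A

A


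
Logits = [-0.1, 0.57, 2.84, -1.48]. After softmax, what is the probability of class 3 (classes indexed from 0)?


Exponentials: e^-0.1=0.9048, e^0.57=1.7683, e^2.84=17.1158, e^-1.48=0.2276
Sum = 20.0165
Softmax = [0.0452, 0.0883, 0.8551, 0.0114]
p[3] = 0.2276/20.0165 = 0.0114

0.0114


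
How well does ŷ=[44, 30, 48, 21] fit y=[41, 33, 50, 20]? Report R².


ȳ = 36
SS_res = Σ(y-ŷ)² = 23
SS_tot = Σ(y-ȳ)² = 486
R² = 1 - SS_res/SS_tot = 1 - 0.0473 = 0.9527

0.9527


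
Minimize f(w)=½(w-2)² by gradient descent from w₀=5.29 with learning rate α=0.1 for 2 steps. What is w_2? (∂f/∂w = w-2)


step 1: grad = 5.29-2 = 3.29; w = 5.29 - 0.1·(3.29) = 4.961
step 2: grad = 4.961-2 = 2.961; w = 4.961 - 0.1·(2.961) = 4.6649

4.6649


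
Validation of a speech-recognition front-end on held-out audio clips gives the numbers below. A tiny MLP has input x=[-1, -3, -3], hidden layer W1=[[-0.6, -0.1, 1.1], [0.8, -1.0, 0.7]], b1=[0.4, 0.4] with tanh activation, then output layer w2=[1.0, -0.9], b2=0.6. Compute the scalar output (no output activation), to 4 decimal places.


z1[0] = (-0.6)·(-1) + (-0.1)·(-3) + (1.1)·(-3) + 0.4 = -2.0
z1[1] = (0.8)·(-1) + (-1.0)·(-3) + (0.7)·(-3) + 0.4 = 0.5
h = tanh(z1) = [-0.964, 0.4621]
output = (1.0)·(-0.964) + (-0.9)·(0.4621) + 0.6 = -0.7799

-0.7799


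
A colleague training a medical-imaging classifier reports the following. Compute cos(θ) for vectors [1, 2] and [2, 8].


A·B = 1·2 + 2·8 = 18
‖A‖ = √5 = 2.2361, ‖B‖ = √68 = 8.2462
cos = 18/(√5·√68) = 18/√340 = 0.9762

0.9762


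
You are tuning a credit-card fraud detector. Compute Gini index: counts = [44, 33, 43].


Probabilities: [44/120, 33/120, 43/120] ≈ [0.3667, 0.275, 0.3583]
Σpᵢ² = (1936 + 1089 + 1849)/120² = 4874/14400
Gini = 1 - Σpᵢ² = 1 - 4874/14400 = 0.6615

0.6615


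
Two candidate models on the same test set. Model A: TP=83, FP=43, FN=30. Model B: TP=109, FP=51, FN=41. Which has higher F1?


Model A: P=83/126=0.6587, R=83/113=0.7345, F1=2PR/(P+R)=2TP/(2TP+FP+FN)=166/239=0.6946
Model B: P=109/160=0.6813, R=109/150=0.7267, F1=2PR/(P+R)=2TP/(2TP+FP+FN)=218/310=0.7032
0.6946 < 0.7032 → Model B

Model B


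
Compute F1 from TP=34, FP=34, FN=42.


Precision = 34/68 = 0.5
Recall = 34/76 = 0.4474
F1 = 2·P·R/(P+R) = 2·TP/(2·TP+FP+FN) = 68/(68+34+42) = 68/144 = 0.4722

0.4722


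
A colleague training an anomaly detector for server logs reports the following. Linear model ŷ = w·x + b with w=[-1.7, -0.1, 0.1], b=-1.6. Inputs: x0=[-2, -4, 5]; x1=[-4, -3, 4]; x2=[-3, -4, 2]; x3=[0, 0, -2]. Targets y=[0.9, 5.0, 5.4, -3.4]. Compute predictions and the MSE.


ŷ0 = (-1.7)·(-2) + (-0.1)·(-4) + (0.1)·(5) - 1.6 = 2.7
ŷ1 = (-1.7)·(-4) + (-0.1)·(-3) + (0.1)·(4) - 1.6 = 5.9
ŷ2 = (-1.7)·(-3) + (-0.1)·(-4) + (0.1)·(2) - 1.6 = 4.1
ŷ3 = (-1.7)·(0) + (-0.1)·(0) + (0.1)·(-2) - 1.6 = -1.8
errors² = [3.24, 0.81, 1.69, 2.56]
MSE = 8.3000/4 = 2.075

2.075


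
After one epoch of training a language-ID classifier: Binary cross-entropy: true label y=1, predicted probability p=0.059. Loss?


BCE = -[y·ln(p) + (1-y)·ln(1-p)]
= -1·ln(0.059) - 0
= -ln(0.059) = 2.8302

2.8302


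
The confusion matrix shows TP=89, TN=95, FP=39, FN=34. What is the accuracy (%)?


Accuracy = (TP+TN)/(TP+TN+FP+FN)
= (89+95)/(257)
= 184/257 = 71.6%

71.6%


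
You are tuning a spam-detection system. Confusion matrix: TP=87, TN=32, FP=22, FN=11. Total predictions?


Total = TP + TN + FP + FN
= 87 + 32 + 22 + 11
= 152
(Predicted positive: 109, predicted negative: 43)

152


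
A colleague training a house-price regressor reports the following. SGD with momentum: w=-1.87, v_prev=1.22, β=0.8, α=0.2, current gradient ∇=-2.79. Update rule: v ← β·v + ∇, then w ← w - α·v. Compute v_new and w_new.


v_new = 0.8·1.22 - 2.79 = 0.976 - 2.79 = -1.814
w_new = -1.87 - 0.2·-1.814 = -1.87 + 0.3628 = -1.5072

v_new=-1.814, w_new=-1.5072


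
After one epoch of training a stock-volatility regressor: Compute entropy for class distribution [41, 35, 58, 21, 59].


Probabilities: [41/214, 35/214, 58/214, 21/214, 59/214] ≈ [0.1916, 0.1636, 0.271, 0.0981, 0.2757]
H = -((41/214)·log₂(41/214) + (35/214)·log₂(35/214) + (58/214)·log₂(58/214) + (21/214)·log₂(21/214) + (59/214)·log₂(59/214))
  = 2.2356 bits

2.2356 bits


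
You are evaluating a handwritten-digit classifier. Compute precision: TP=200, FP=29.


Precision = TP/(TP+FP)
= 200/(200+29)
= 200/229 = 87.34%

87.34%


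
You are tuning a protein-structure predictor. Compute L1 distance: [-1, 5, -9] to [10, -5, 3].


d = |-1-10| + |5+ 5| + |-9-3|
  = 11 + 10 + 12
  = 33

33


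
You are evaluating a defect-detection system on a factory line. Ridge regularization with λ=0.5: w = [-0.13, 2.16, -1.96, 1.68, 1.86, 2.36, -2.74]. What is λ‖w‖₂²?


‖w‖₂² = (-0.13)² + (2.16)² + (-1.96)² + (1.68)² + (1.86)² + (2.36)² + (-2.74)²
     = 0.0169 + 4.6656 + 3.8416 + 2.8224 + 3.4596 + 5.5696 + 7.5076
     = 27.8833
λ·‖w‖₂² = 0.5·27.8833 = 13.94165

13.94165


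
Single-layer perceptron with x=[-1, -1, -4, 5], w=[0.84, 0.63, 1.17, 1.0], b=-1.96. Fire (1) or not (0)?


z = (-1)·(0.84) + (-1)·(0.63) + (-4)·(1.17) + (5)·(1.0) - 1.96
  = -3.11
step(z) = 0 (z<0)

0


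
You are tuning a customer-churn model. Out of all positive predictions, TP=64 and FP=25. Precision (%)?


Precision = TP/(TP+FP)
= 64/(64+25)
= 64/89 = 71.91%

71.91%


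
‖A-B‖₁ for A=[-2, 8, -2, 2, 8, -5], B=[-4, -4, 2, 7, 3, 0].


d = |-2+ 4| + |8+ 4| + |-2-2| + |2-7| + |8-3| + |-5-0|
  = 2 + 12 + 4 + 5 + 5 + 5
  = 33

33


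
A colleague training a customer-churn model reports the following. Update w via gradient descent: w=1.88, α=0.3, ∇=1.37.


w_new = w - α·∇
= 1.88 - 0.3·1.37
= 1.88 - 0.411
= 1.469

1.469


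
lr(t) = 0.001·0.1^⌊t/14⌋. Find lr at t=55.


n_drops = ⌊55/14⌋ = 3
lr = 0.001·0.1^3 = 0.001·0.001 = 0.000001

0.000001


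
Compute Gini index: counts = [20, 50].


Probabilities: [20/70, 50/70] ≈ [0.2857, 0.7143]
Σpᵢ² = (400 + 2500)/70² = 2900/4900
Gini = 1 - Σpᵢ² = 1 - 2900/4900 = 0.4082

0.4082


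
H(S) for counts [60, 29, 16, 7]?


Probabilities: [60/112, 29/112, 16/112, 7/112] ≈ [0.5357, 0.2589, 0.1429, 0.0625]
H = -((60/112)·log₂(60/112) + (29/112)·log₂(29/112) + (16/112)·log₂(16/112) + (7/112)·log₂(7/112))
  = 1.6382 bits

1.6382 bits


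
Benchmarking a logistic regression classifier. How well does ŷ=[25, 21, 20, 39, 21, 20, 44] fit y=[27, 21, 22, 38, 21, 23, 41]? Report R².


ȳ = 27.5714
SS_res = Σ(y-ŷ)² = 27
SS_tot = Σ(y-ȳ)² = 427.71
R² = 1 - SS_res/SS_tot = 1 - 0.0631 = 0.9369

0.9369


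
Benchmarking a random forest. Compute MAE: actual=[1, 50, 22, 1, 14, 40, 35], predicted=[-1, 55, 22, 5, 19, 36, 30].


Absolute errors: |1+ 1|=2, |50-55|=5, |22-22|=0, |1-5|=4, |14-19|=5, |40-36|=4, |35-30|=5
Sum = 25
MAE = 25/7 = 25/7

25/7


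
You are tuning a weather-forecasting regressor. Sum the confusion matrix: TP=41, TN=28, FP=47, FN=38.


Total = TP + TN + FP + FN
= 41 + 28 + 47 + 38
= 154
(Predicted positive: 88, predicted negative: 66)

154


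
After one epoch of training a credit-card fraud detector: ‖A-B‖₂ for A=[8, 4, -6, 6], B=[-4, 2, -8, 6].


d = √((8+ 4)² + (4-2)² + (-6+ 8)² + (6-6)²)
  = √(144 + 4 + 4 + 0)
  = √152 = 12.3288

12.3288


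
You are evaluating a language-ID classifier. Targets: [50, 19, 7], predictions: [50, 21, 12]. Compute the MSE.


Squared errors: (50-50)²=0, (19-21)²=4, (7-12)²=25
Sum = 29
MSE = 29/3 = 29/3

29/3


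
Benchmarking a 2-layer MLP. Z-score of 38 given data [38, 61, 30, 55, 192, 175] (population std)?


μ = 91.8333, σ = 65.8013
z = (38 - 91.8333)/65.8013 = -0.8181

-0.8181


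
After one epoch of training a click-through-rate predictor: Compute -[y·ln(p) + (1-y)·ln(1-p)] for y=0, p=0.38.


BCE = -[y·ln(p) + (1-y)·ln(1-p)]
= -0 - 1·ln(1-0.38)
= -ln(0.62) = 0.478

0.478


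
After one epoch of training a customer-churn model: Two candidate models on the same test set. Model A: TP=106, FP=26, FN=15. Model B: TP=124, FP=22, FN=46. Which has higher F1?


Model A: P=106/132=0.803, R=106/121=0.876, F1=2PR/(P+R)=2TP/(2TP+FP+FN)=212/253=0.8379
Model B: P=124/146=0.8493, R=124/170=0.7294, F1=2PR/(P+R)=2TP/(2TP+FP+FN)=248/316=0.7848
0.8379 > 0.7848 → Model A

Model A


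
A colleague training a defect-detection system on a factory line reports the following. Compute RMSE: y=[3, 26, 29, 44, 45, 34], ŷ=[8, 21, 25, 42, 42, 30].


MSE = 95/6 = 15.8333
RMSE = √(95/6) = 3.9791

3.9791


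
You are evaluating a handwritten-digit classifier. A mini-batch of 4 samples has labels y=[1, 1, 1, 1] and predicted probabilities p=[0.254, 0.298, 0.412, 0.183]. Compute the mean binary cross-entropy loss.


L[0] = -ln(0.254) = 1.3704
L[1] = -ln(0.298) = 1.2107
L[2] = -ln(0.412) = 0.8867
L[3] = -ln(0.183) = 1.6983
mean = (1.3704 + 1.2107 + 0.8867 + 1.6983)/4 = 1.2915

1.2915


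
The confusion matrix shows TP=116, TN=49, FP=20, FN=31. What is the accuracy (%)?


Accuracy = (TP+TN)/(TP+TN+FP+FN)
= (116+49)/(216)
= 165/216 = 76.39%

76.39%


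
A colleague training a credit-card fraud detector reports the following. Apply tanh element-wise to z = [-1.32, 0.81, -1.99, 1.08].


tanh(-1.32) = -0.8668
tanh(0.81) = 0.6696
tanh(-1.99) = -0.9633
tanh(1.08) = 0.7932
result = [-0.8668, 0.6696, -0.9633, 0.7932]

[-0.8668, 0.6696, -0.9633, 0.7932]


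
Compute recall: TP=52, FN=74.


Recall = TP/(TP+FN)
= 52/(52+74)
= 52/126 = 41.27%

41.27%


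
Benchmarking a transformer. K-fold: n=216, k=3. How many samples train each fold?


Fold size = 216/3 = 72
Training per fold = 216 - 72 = 144

144


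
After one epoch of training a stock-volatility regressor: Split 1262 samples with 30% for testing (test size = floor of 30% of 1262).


Test = ⌊1262·30/100⌋ = 378
Train = 1262 - 378 = 884

Train: 884, Test: 378


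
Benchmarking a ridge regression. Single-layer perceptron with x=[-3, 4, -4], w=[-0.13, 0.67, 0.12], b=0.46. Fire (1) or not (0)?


z = (-3)·(-0.13) + (4)·(0.67) + (-4)·(0.12) + 0.46
  = 3.05
step(z) = 1 (z≥0)

1


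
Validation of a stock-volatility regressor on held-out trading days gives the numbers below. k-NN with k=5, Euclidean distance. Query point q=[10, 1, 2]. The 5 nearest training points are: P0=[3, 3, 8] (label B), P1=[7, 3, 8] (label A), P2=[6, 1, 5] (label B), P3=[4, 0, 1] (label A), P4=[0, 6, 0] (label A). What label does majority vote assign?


d(q,P0) = 9.434  (label B)
d(q,P1) = 7.0  (label A)
d(q,P2) = 5.0  (label B)
d(q,P3) = 6.1644  (label A)
d(q,P4) = 11.3578  (label A)
Votes: A=3, B=2
Majority → A

A


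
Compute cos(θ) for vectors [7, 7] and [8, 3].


A·B = 7·8 + 7·3 = 77
‖A‖ = √98 = 9.8995, ‖B‖ = √73 = 8.544
cos = 77/(√98·√73) = 77/√7154 = 0.9104

0.9104


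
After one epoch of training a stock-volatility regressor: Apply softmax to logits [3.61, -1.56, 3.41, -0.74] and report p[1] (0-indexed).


Exponentials: e^3.61=36.9661, e^-1.56=0.2101, e^3.41=30.2652, e^-0.74=0.4771
Sum = 67.9185
Softmax = [0.5443, 0.0031, 0.4456, 0.007]
p[1] = 0.2101/67.9185 = 0.0031

0.0031


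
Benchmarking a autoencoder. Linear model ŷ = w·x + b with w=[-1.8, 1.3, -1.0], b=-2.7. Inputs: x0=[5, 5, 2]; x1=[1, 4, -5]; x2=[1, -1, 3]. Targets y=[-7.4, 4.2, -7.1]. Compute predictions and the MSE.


ŷ0 = (-1.8)·(5) + (1.3)·(5) + (-1.0)·(2) - 2.7 = -7.2
ŷ1 = (-1.8)·(1) + (1.3)·(4) + (-1.0)·(-5) - 2.7 = 5.7
ŷ2 = (-1.8)·(1) + (1.3)·(-1) + (-1.0)·(3) - 2.7 = -8.8
errors² = [0.04, 2.25, 2.89]
MSE = 5.1800/3 = 1.7267

1.7267


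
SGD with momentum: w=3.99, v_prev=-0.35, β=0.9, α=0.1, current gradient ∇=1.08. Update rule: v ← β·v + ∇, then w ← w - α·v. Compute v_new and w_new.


v_new = 0.9·-0.35 + 1.08 = -0.315 + 1.08 = 0.765
w_new = 3.99 - 0.1·0.765 = 3.99 - 0.0765 = 3.9135

v_new=0.765, w_new=3.9135


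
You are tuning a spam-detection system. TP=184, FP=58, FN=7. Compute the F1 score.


Precision = 184/242 = 0.7603
Recall = 184/191 = 0.9634
F1 = 2·P·R/(P+R) = 2·TP/(2·TP+FP+FN) = 368/(368+58+7) = 368/433 = 0.8499

0.8499


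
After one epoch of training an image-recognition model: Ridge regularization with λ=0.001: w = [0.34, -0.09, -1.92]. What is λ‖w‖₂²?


‖w‖₂² = (0.34)² + (-0.09)² + (-1.92)²
     = 0.1156 + 0.0081 + 3.6864
     = 3.8101
λ·‖w‖₂² = 0.001·3.8101 = 0.00381

0.00381


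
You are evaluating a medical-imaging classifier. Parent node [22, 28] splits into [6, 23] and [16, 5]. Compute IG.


Parent = [22, 28], H_parent = 0.9896
H_left = 0.7355 (n=29), H_right = 0.7919 (n=21)
H_children = (29/50)·0.7355 + (21/50)·0.7919 = 0.7592
IG = 0.9896 - 0.7592 = 0.2304

0.2304


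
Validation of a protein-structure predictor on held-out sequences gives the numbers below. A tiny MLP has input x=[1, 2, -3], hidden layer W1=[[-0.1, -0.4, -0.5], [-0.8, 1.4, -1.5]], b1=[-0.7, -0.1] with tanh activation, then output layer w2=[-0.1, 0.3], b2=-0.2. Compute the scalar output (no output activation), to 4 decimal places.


z1[0] = (-0.1)·(1) + (-0.4)·(2) + (-0.5)·(-3) - 0.7 = -0.1
z1[1] = (-0.8)·(1) + (1.4)·(2) + (-1.5)·(-3) - 0.1 = 6.4
h = tanh(z1) = [-0.0997, 1.0]
output = (-0.1)·(-0.0997) + (0.3)·(1.0) - 0.2 = 0.11

0.11


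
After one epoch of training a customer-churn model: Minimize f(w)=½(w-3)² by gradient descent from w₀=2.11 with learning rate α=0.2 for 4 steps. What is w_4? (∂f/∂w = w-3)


step 1: grad = 2.11-3 = -0.89; w = 2.11 - 0.2·(-0.89) = 2.288
step 2: grad = 2.288-3 = -0.712; w = 2.288 - 0.2·(-0.712) = 2.4304
step 3: grad = 2.4304-3 = -0.5696; w = 2.4304 - 0.2·(-0.5696) = 2.54432
step 4: grad = 2.54432-3 = -0.45568; w = 2.54432 - 0.2·(-0.45568) = 2.635456

2.635456


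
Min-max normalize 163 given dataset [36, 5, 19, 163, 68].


min=5, max=163
(163-5)/(163-5) = 158/158 = 1.0

1.0


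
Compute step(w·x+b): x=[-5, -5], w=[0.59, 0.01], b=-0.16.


z = (-5)·(0.59) + (-5)·(0.01) - 0.16
  = -3.16
step(z) = 0 (z<0)

0


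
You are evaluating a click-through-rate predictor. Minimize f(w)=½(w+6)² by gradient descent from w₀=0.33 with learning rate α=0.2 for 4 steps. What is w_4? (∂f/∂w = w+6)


step 1: grad = 0.33+6 = 6.33; w = 0.33 - 0.2·(6.33) = -0.936
step 2: grad = -0.936+6 = 5.064; w = -0.936 - 0.2·(5.064) = -1.9488
step 3: grad = -1.9488+6 = 4.0512; w = -1.9488 - 0.2·(4.0512) = -2.75904
step 4: grad = -2.75904+6 = 3.24096; w = -2.75904 - 0.2·(3.24096) = -3.407232

-3.407232


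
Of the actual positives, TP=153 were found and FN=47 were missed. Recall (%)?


Recall = TP/(TP+FN)
= 153/(153+47)
= 153/200 = 76.5%

76.5%


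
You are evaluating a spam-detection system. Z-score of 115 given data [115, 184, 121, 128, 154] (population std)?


μ = 140.4, σ = 25.539
z = (115 - 140.4)/25.539 = -0.9946

-0.9946


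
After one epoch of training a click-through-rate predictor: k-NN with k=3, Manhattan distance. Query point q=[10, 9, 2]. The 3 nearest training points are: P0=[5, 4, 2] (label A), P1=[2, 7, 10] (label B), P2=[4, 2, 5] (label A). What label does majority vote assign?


d(q,P0) = 10  (label A)
d(q,P1) = 18  (label B)
d(q,P2) = 16  (label A)
Votes: A=2, B=1
Majority → A

A


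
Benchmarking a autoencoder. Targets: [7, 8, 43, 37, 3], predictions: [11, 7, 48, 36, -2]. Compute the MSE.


Squared errors: (7-11)²=16, (8-7)²=1, (43-48)²=25, (37-36)²=1, (3+ 2)²=25
Sum = 68
MSE = 68/5 = 68/5

68/5


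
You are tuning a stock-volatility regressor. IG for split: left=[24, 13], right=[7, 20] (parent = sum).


Parent = [31, 33], H_parent = 0.9993
H_left = 0.9353 (n=37), H_right = 0.8256 (n=27)
H_children = (37/64)·0.9353 + (27/64)·0.8256 = 0.889
IG = 0.9993 - 0.889 = 0.1103

0.1103


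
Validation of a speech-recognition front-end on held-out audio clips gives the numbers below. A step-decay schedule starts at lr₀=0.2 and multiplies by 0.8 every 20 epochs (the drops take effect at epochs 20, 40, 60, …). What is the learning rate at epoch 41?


n_drops = ⌊41/20⌋ = 2
lr = 0.2·0.8^2 = 0.2·0.64 = 0.128

0.128


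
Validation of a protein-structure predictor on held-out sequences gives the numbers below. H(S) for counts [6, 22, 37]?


Probabilities: [6/65, 22/65, 37/65] ≈ [0.0923, 0.3385, 0.5692]
H = -((6/65)·log₂(6/65) + (22/65)·log₂(22/65) + (37/65)·log₂(37/65))
  = 1.309 bits

1.309 bits


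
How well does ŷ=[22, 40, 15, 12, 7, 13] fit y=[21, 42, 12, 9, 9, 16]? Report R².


ȳ = 18.1667
SS_res = Σ(y-ŷ)² = 36
SS_tot = Σ(y-ȳ)² = 786.83
R² = 1 - SS_res/SS_tot = 1 - 0.0458 = 0.9542

0.9542


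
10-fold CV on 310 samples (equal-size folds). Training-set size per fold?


Fold size = 310/10 = 31
Training per fold = 310 - 31 = 279

279


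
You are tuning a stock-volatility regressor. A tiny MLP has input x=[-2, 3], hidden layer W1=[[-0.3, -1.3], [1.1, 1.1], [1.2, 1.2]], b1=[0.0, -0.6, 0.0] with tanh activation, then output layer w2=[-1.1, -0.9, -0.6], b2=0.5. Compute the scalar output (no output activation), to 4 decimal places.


z1[0] = (-0.3)·(-2) + (-1.3)·(3) + 0.0 = -3.3
z1[1] = (1.1)·(-2) + (1.1)·(3) - 0.6 = 0.5
z1[2] = (1.2)·(-2) + (1.2)·(3) + 0.0 = 1.2
h = tanh(z1) = [-0.9973, 0.4621, 0.8337]
output = (-1.1)·(-0.9973) + (-0.9)·(0.4621) + (-0.6)·(0.8337) + 0.5 = 0.6809

0.6809


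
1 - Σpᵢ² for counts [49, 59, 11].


Probabilities: [49/119, 59/119, 11/119] ≈ [0.4118, 0.4958, 0.0924]
Σpᵢ² = (2401 + 3481 + 121)/119² = 6003/14161
Gini = 1 - Σpᵢ² = 1 - 6003/14161 = 0.5761

0.5761


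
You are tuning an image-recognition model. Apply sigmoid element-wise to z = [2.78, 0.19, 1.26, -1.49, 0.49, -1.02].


σ(2.78) = 1/(1+e^-2.78) = 0.9416
σ(0.19) = 1/(1+e^-0.19) = 0.5474
σ(1.26) = 1/(1+e^-1.26) = 0.779
σ(-1.49) = 1/(1+e^1.49) = 0.1839
σ(0.49) = 1/(1+e^-0.49) = 0.6201
σ(-1.02) = 1/(1+e^1.02) = 0.265
result = [0.9416, 0.5474, 0.779, 0.1839, 0.6201, 0.265]

[0.9416, 0.5474, 0.779, 0.1839, 0.6201, 0.265]


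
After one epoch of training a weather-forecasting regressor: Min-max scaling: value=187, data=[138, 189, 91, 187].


min=91, max=189
(187-91)/(189-91) = 96/98 = 0.9796

0.9796


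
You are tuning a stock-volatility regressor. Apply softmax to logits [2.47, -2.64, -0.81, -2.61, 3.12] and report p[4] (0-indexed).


Exponentials: e^2.47=11.8224, e^-2.64=0.0714, e^-0.81=0.4449, e^-2.61=0.0735, e^3.12=22.6464
Sum = 35.0586
Softmax = [0.3372, 0.002, 0.0127, 0.0021, 0.646]
p[4] = 22.6464/35.0586 = 0.646

0.646


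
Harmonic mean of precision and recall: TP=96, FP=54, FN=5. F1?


Precision = 96/150 = 0.64
Recall = 96/101 = 0.9505
F1 = 2·P·R/(P+R) = 2·TP/(2·TP+FP+FN) = 192/(192+54+5) = 192/251 = 0.7649

0.7649


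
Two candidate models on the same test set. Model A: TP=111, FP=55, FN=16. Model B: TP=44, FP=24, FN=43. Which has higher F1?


Model A: P=111/166=0.6687, R=111/127=0.874, F1=2PR/(P+R)=2TP/(2TP+FP+FN)=222/293=0.7577
Model B: P=44/68=0.6471, R=44/87=0.5057, F1=2PR/(P+R)=2TP/(2TP+FP+FN)=88/155=0.5677
0.7577 > 0.5677 → Model A

Model A


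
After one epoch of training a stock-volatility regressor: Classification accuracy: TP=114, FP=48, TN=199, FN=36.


Accuracy = (TP+TN)/(TP+TN+FP+FN)
= (114+199)/(397)
= 313/397 = 78.84%

78.84%


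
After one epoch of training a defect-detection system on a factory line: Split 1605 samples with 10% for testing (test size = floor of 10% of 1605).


Test = ⌊1605·10/100⌋ = 160
Train = 1605 - 160 = 1445

Train: 1445, Test: 160


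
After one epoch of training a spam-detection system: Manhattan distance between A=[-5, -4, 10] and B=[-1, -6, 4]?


d = |-5+ 1| + |-4+ 6| + |10-4|
  = 4 + 2 + 6
  = 12

12


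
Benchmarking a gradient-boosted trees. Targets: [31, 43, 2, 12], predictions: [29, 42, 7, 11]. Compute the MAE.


Absolute errors: |31-29|=2, |43-42|=1, |2-7|=5, |12-11|=1
Sum = 9
MAE = 9/4 = 9/4

9/4


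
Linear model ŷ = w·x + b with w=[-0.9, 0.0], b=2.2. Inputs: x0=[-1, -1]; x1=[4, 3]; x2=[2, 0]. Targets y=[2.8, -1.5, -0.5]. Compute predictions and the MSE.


ŷ0 = (-0.9)·(-1) + (0.0)·(-1) + 2.2 = 3.1
ŷ1 = (-0.9)·(4) + (0.0)·(3) + 2.2 = -1.4
ŷ2 = (-0.9)·(2) + (0.0)·(0) + 2.2 = 0.4
errors² = [0.09, 0.01, 0.81]
MSE = 0.9100/3 = 0.3033

0.3033


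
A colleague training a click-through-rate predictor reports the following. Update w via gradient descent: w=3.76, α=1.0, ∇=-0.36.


w_new = w - α·∇
= 3.76 - 1.0·-0.36
= 3.76 + 0.36
= 4.12

4.12


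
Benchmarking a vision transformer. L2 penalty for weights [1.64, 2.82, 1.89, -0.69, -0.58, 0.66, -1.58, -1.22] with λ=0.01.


‖w‖₂² = (1.64)² + (2.82)² + (1.89)² + (-0.69)² + (-0.58)² + (0.66)² + (-1.58)² + (-1.22)²
     = 2.6896 + 7.9524 + 3.5721 + 0.4761 + 0.3364 + 0.4356 + 2.4964 + 1.4884
     = 19.447
λ·‖w‖₂² = 0.01·19.447 = 0.19447

0.19447


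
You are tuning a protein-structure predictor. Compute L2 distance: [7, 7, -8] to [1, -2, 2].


d = √((7-1)² + (7+ 2)² + (-8-2)²)
  = √(36 + 81 + 100)
  = √217 = 14.7309

14.7309


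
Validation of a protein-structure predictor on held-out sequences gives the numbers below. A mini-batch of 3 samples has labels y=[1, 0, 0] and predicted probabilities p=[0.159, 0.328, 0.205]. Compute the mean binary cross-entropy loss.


L[0] = -ln(0.159) = 1.8389
L[1] = -ln(1-0.328) = -ln(0.672) = 0.3975
L[2] = -ln(1-0.205) = -ln(0.795) = 0.2294
mean = (1.8389 + 0.3975 + 0.2294)/3 = 0.8219

0.8219


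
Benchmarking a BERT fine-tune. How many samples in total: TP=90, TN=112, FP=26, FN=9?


Total = TP + TN + FP + FN
= 90 + 112 + 26 + 9
= 237
(Predicted positive: 116, predicted negative: 121)

237


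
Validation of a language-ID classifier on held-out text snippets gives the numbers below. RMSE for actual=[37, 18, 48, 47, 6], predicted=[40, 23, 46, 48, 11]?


MSE = 64/5 = 12.8
RMSE = √(64/5) = 3.5777

3.5777


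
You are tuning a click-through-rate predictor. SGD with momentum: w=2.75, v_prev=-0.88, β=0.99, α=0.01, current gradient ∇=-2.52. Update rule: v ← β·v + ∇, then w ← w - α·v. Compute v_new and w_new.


v_new = 0.99·-0.88 - 2.52 = -0.8712 - 2.52 = -3.3912
w_new = 2.75 - 0.01·-3.3912 = 2.75 + 0.033912 = 2.783912

v_new=-3.3912, w_new=2.783912


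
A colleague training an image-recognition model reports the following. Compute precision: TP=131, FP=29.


Precision = TP/(TP+FP)
= 131/(131+29)
= 131/160 = 81.88%

81.88%


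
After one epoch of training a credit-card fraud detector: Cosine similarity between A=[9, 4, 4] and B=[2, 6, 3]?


A·B = 9·2 + 4·6 + 4·3 = 54
‖A‖ = √113 = 10.6301, ‖B‖ = √49 = 7
cos = 54/(√113·√49) = 54/√5537 = 0.7257

0.7257


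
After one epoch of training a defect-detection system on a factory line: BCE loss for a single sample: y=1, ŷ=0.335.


BCE = -[y·ln(p) + (1-y)·ln(1-p)]
= -1·ln(0.335) - 0
= -ln(0.335) = 1.0936

1.0936


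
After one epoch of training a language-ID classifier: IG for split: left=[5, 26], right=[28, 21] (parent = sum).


Parent = [33, 47], H_parent = 0.9778
H_left = 0.6374 (n=31), H_right = 0.9852 (n=49)
H_children = (31/80)·0.6374 + (49/80)·0.9852 = 0.8504
IG = 0.9778 - 0.8504 = 0.1274

0.1274


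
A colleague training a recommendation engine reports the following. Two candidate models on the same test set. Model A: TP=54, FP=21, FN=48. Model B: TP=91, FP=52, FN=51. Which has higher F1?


Model A: P=54/75=0.72, R=54/102=0.5294, F1=2PR/(P+R)=2TP/(2TP+FP+FN)=108/177=0.6102
Model B: P=91/143=0.6364, R=91/142=0.6408, F1=2PR/(P+R)=2TP/(2TP+FP+FN)=182/285=0.6386
0.6102 < 0.6386 → Model B

Model B


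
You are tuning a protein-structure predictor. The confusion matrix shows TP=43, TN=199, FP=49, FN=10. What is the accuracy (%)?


Accuracy = (TP+TN)/(TP+TN+FP+FN)
= (43+199)/(301)
= 242/301 = 80.4%

80.4%


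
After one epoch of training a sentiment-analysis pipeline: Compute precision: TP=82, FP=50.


Precision = TP/(TP+FP)
= 82/(82+50)
= 82/132 = 62.12%

62.12%


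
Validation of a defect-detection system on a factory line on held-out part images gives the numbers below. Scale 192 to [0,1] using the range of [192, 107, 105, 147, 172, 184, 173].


min=105, max=192
(192-105)/(192-105) = 87/87 = 1.0

1.0


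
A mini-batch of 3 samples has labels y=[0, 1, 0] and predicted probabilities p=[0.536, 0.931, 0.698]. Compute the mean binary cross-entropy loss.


L[0] = -ln(1-0.536) = -ln(0.464) = 0.7679
L[1] = -ln(0.931) = 0.0715
L[2] = -ln(1-0.698) = -ln(0.302) = 1.1973
mean = (0.7679 + 0.0715 + 1.1973)/3 = 0.6789

0.6789


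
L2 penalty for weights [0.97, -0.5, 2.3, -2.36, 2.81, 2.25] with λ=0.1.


‖w‖₂² = (0.97)² + (-0.5)² + (2.3)² + (-2.36)² + (2.81)² + (2.25)²
     = 0.9409 + 0.25 + 5.29 + 5.5696 + 7.8961 + 5.0625
     = 25.0091
λ·‖w‖₂² = 0.1·25.0091 = 2.50091

2.50091


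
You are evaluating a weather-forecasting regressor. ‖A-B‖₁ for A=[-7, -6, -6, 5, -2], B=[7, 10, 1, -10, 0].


d = |-7-7| + |-6-10| + |-6-1| + |5+ 10| + |-2-0|
  = 14 + 16 + 7 + 15 + 2
  = 54

54


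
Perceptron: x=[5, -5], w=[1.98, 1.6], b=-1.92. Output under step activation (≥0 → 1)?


z = (5)·(1.98) + (-5)·(1.6) - 1.92
  = -0.02
step(z) = 0 (z<0)

0


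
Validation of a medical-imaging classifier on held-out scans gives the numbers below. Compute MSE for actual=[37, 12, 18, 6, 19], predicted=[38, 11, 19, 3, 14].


Squared errors: (37-38)²=1, (12-11)²=1, (18-19)²=1, (6-3)²=9, (19-14)²=25
Sum = 37
MSE = 37/5 = 37/5

37/5


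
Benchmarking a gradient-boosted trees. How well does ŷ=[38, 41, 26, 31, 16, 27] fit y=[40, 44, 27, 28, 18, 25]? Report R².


ȳ = 30.3333
SS_res = Σ(y-ŷ)² = 31
SS_tot = Σ(y-ȳ)² = 477.33
R² = 1 - SS_res/SS_tot = 1 - 0.0649 = 0.9351

0.9351


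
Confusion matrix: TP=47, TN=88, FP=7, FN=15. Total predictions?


Total = TP + TN + FP + FN
= 47 + 88 + 7 + 15
= 157
(Predicted positive: 54, predicted negative: 103)

157


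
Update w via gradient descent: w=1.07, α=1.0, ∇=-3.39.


w_new = w - α·∇
= 1.07 - 1.0·-3.39
= 1.07 + 3.39
= 4.46

4.46


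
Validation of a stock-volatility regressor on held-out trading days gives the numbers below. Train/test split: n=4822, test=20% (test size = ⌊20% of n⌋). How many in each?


Test = ⌊4822·20/100⌋ = 964
Train = 4822 - 964 = 3858

Train: 3858, Test: 964


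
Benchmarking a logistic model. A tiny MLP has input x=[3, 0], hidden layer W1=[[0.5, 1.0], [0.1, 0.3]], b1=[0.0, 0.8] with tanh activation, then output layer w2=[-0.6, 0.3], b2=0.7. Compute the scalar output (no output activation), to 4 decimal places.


z1[0] = (0.5)·(3) + (1.0)·(0) + 0.0 = 1.5
z1[1] = (0.1)·(3) + (0.3)·(0) + 0.8 = 1.1
h = tanh(z1) = [0.9051, 0.8005]
output = (-0.6)·(0.9051) + (0.3)·(0.8005) + 0.7 = 0.3971

0.3971


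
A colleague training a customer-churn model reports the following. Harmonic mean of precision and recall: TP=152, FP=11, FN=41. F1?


Precision = 152/163 = 0.9325
Recall = 152/193 = 0.7876
F1 = 2·P·R/(P+R) = 2·TP/(2·TP+FP+FN) = 304/(304+11+41) = 304/356 = 0.8539

0.8539


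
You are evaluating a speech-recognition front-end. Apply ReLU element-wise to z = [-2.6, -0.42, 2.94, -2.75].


ReLU(-2.6) = max(0, -2.6) = 0.0
ReLU(-0.42) = max(0, -0.42) = 0.0
ReLU(2.94) = max(0, 2.94) = 2.94
ReLU(-2.75) = max(0, -2.75) = 0.0
result = [0.0, 0.0, 2.94, 0.0]

[0.0, 0.0, 2.94, 0.0]


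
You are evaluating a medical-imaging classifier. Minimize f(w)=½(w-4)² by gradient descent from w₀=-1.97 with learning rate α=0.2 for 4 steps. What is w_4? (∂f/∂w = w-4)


step 1: grad = -1.97-4 = -5.97; w = -1.97 - 0.2·(-5.97) = -0.776
step 2: grad = -0.776-4 = -4.776; w = -0.776 - 0.2·(-4.776) = 0.1792
step 3: grad = 0.1792-4 = -3.8208; w = 0.1792 - 0.2·(-3.8208) = 0.94336
step 4: grad = 0.94336-4 = -3.05664; w = 0.94336 - 0.2·(-3.05664) = 1.554688

1.554688


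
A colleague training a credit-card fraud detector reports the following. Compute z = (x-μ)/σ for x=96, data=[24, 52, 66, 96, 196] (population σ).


μ = 86.8, σ = 59.3242
z = (96 - 86.8)/59.3242 = 0.1551

0.1551


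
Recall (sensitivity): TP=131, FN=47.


Recall = TP/(TP+FN)
= 131/(131+47)
= 131/178 = 73.6%

73.6%


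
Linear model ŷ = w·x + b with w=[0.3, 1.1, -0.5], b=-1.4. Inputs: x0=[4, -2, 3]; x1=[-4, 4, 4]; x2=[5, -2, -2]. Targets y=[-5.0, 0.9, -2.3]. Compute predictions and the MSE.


ŷ0 = (0.3)·(4) + (1.1)·(-2) + (-0.5)·(3) - 1.4 = -3.9
ŷ1 = (0.3)·(-4) + (1.1)·(4) + (-0.5)·(4) - 1.4 = -0.2
ŷ2 = (0.3)·(5) + (1.1)·(-2) + (-0.5)·(-2) - 1.4 = -1.1
errors² = [1.21, 1.21, 1.44]
MSE = 3.8600/3 = 1.2867

1.2867


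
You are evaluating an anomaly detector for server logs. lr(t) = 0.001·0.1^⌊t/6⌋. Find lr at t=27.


n_drops = ⌊27/6⌋ = 4
lr = 0.001·0.1^4 = 0.001·0.0001 = 0.0000001

0.0000001


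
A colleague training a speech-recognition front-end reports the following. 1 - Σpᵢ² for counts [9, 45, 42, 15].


Probabilities: [9/111, 45/111, 42/111, 15/111] ≈ [0.0811, 0.4054, 0.3784, 0.1351]
Σpᵢ² = (81 + 2025 + 1764 + 225)/111² = 4095/12321
Gini = 1 - Σpᵢ² = 1 - 4095/12321 = 0.6676

0.6676


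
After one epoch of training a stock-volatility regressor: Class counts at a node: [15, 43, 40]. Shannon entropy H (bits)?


Probabilities: [15/98, 43/98, 40/98] ≈ [0.1531, 0.4388, 0.4082]
H = -((15/98)·log₂(15/98) + (43/98)·log₂(43/98) + (40/98)·log₂(40/98))
  = 1.4636 bits

1.4636 bits


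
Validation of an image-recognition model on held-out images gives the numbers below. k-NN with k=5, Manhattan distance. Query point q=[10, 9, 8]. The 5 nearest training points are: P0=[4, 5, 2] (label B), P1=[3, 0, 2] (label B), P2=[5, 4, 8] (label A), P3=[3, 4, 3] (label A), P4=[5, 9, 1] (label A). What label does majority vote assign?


d(q,P0) = 16  (label B)
d(q,P1) = 22  (label B)
d(q,P2) = 10  (label A)
d(q,P3) = 17  (label A)
d(q,P4) = 12  (label A)
Votes: A=3, B=2
Majority → A

A


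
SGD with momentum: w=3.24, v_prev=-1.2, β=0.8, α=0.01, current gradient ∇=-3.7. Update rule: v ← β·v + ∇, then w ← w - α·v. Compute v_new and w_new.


v_new = 0.8·-1.2 - 3.7 = -0.96 - 3.7 = -4.66
w_new = 3.24 - 0.01·-4.66 = 3.24 + 0.0466 = 3.2866

v_new=-4.66, w_new=3.2866


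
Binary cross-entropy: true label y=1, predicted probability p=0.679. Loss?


BCE = -[y·ln(p) + (1-y)·ln(1-p)]
= -1·ln(0.679) - 0
= -ln(0.679) = 0.3871

0.3871


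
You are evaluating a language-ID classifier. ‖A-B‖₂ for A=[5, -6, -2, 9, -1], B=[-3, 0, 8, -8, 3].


d = √((5+ 3)² + (-6-0)² + (-2-8)² + (9+ 8)² + (-1-3)²)
  = √(64 + 36 + 100 + 289 + 16)
  = √505 = 22.4722

22.4722
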